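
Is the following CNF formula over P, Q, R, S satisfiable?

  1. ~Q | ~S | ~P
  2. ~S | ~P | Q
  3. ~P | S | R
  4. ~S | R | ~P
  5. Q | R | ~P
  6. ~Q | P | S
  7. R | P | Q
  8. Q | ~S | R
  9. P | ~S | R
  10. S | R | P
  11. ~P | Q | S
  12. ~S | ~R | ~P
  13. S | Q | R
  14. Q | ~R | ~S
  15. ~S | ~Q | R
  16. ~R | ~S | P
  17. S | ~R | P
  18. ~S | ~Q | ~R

Case Q = 1:
Case S = 0:
(P) alone gives P = 1.
(R) alone gives R = 1.
Every clause now holds.
A satisfying assignment: P ↦ 1; Q ↦ 1; R ↦ 1; S ↦ 0.

Yes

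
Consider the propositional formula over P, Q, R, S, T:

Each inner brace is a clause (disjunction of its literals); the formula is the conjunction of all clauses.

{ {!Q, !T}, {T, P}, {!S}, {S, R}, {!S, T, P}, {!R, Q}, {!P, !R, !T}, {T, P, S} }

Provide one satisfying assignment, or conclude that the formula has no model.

P: true, Q: true, R: true, S: false, T: false

(!S) alone gives S = false.
(R) alone gives R = true.
(Q) alone gives Q = true.
(!T) alone gives T = false.
(P) alone gives P = true.
Every clause now holds.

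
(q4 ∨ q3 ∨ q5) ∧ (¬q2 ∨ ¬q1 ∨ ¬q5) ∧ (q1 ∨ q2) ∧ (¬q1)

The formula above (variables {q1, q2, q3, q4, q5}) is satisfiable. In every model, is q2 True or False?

Suppose q2 = False.
Unit clause (q1) forces q1 = True.
Now (¬q1) is unsatisfied and unit — conflict.
So every satisfying assignment has q2 = True.

True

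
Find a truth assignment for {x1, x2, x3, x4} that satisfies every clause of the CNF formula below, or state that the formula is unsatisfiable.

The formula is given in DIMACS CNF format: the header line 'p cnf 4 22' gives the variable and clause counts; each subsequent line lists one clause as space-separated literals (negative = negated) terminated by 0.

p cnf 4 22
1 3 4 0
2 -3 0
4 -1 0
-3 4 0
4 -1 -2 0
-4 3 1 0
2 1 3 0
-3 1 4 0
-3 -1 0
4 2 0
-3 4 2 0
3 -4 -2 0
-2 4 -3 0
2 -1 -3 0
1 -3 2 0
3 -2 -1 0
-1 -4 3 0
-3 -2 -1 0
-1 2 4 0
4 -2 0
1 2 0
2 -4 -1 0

Branch on x2: set x2 = True.
(x4) alone gives x4 = True.
(x3) alone gives x3 = True.
(¬x1) alone gives x1 = False.
Every clause now holds.

x1: False,  x2: True,  x3: True,  x4: True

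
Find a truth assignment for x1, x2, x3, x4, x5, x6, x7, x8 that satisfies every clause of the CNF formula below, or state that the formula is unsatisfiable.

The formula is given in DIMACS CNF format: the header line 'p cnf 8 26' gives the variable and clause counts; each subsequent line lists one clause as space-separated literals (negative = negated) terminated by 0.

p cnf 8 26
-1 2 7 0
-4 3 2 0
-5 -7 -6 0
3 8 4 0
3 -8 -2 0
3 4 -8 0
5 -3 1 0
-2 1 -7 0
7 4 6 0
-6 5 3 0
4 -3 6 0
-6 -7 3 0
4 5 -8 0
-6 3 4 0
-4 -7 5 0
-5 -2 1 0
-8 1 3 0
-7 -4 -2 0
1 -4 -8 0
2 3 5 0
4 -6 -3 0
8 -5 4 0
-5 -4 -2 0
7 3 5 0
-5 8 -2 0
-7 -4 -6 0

Suppose x1 = True.
Suppose x2 = False.
From the singleton clause (x7), x7 = True.
Suppose x4 = True.
From the singleton clause (x3), x3 = True.
From the singleton clause (x5), x5 = True.
From the singleton clause (¬x6), x6 = False.
All clauses hold; x8 can take either value.

x1 ↦ True, x2 ↦ False, x3 ↦ True, x4 ↦ True, x5 ↦ True, x6 ↦ False, x7 ↦ True, x8 ↦ False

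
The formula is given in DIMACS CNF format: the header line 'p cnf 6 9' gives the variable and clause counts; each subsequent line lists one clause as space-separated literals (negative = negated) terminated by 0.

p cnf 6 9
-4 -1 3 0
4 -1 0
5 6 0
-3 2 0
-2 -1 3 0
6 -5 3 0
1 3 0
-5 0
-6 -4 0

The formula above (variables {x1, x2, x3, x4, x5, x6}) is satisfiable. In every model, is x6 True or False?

Suppose x6 = False.
(x5) alone gives x5 = True.
Now (¬x5) is unsatisfied and unit — conflict.
So every satisfying assignment has x6 = True.

True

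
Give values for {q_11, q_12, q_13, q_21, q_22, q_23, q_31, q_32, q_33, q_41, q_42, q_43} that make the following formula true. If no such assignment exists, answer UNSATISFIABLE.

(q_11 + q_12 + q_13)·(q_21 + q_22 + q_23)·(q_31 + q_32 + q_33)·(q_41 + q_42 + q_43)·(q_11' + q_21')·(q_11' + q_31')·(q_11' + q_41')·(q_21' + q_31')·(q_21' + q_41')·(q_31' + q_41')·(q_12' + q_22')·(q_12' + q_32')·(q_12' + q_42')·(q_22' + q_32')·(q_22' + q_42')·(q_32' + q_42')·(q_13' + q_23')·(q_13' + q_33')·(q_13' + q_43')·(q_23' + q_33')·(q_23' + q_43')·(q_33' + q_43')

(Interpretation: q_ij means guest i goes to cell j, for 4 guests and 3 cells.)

Try q_11 = 0.
Try q_12 = 1.
(q_22') alone gives q_22 = 0.
(q_32') alone gives q_32 = 0.
(q_42') alone gives q_42 = 0.
Try q_21 = 1.
(q_31') alone gives q_31 = 0.
(q_33) alone gives q_33 = 1.
(q_41') alone gives q_41 = 0.
(q_43) alone gives q_43 = 1.
But (q_43') is also a unit clause — contradiction.
Backtrack on q_21: now try q_21 = 0.
(q_23) alone gives q_23 = 1.
(q_13') alone gives q_13 = 0.
(q_33') alone gives q_33 = 0.
(q_31) alone gives q_31 = 1.
(q_41') alone gives q_41 = 0.
(q_43) alone gives q_43 = 1.
But (q_43') is also a unit clause — contradiction.
Either choice for q_21 ends in contradiction.
Backtrack on q_12: now try q_12 = 0.
(q_13) alone gives q_13 = 1.
(q_23') alone gives q_23 = 0.
(q_33') alone gives q_33 = 0.
(q_43') alone gives q_43 = 0.
Try q_21 = 1.
(q_31') alone gives q_31 = 0.
(q_32) alone gives q_32 = 1.
(q_41') alone gives q_41 = 0.
(q_42) alone gives q_42 = 1.
But (q_42') is also a unit clause — contradiction.
Backtrack on q_21: now try q_21 = 0.
(q_22) alone gives q_22 = 1.
(q_32') alone gives q_32 = 0.
(q_31) alone gives q_31 = 1.
(q_41') alone gives q_41 = 0.
(q_42) alone gives q_42 = 1.
But (q_42') is also a unit clause — contradiction.
Either choice for q_21 ends in contradiction.
Either choice for q_12 ends in contradiction.
Backtrack on q_11: now try q_11 = 1.
(q_21') alone gives q_21 = 0.
(q_31') alone gives q_31 = 0.
(q_41') alone gives q_41 = 0.
Try q_22 = 1.
(q_12') alone gives q_12 = 0.
(q_32') alone gives q_32 = 0.
(q_33) alone gives q_33 = 1.
(q_42') alone gives q_42 = 0.
(q_43) alone gives q_43 = 1.
But (q_43') is also a unit clause — contradiction.
Backtrack on q_22: now try q_22 = 0.
(q_23) alone gives q_23 = 1.
(q_13') alone gives q_13 = 0.
(q_33') alone gives q_33 = 0.
(q_32) alone gives q_32 = 1.
(q_12') alone gives q_12 = 0.
(q_42') alone gives q_42 = 0.
(q_43) alone gives q_43 = 1.
But (q_43') is also a unit clause — contradiction.
Either choice for q_22 ends in contradiction.
Either choice for q_11 ends in contradiction.

UNSATISFIABLE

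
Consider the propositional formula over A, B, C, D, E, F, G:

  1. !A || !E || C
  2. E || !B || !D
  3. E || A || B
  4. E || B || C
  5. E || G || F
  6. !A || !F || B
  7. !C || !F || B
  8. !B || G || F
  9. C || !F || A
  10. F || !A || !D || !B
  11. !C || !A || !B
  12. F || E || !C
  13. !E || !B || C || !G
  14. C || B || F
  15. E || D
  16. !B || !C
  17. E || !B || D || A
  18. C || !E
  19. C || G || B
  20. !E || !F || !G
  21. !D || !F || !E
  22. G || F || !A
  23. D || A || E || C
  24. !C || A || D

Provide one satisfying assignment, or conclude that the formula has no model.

A: true,  B: false,  C: true,  D: false,  E: true,  F: false,  G: true

Branch on E: set E = true.
(C) alone gives C = true.
(!B) alone gives B = false.
(!F) alone gives F = false.
Branch on G: set G = true.
Branch on A: set A = true.
Every clause is now satisfied; D is unconstrained.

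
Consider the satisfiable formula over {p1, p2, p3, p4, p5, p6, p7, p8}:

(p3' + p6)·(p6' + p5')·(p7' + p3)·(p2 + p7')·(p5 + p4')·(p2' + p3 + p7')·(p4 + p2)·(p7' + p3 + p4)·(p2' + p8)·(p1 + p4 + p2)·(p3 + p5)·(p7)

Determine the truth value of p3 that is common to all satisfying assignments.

True

Suppose p3 = 0.
Unit clause (p7') forces p7 = 0.
But (p7) is also a unit clause — contradiction.
So every satisfying assignment has p3 = True.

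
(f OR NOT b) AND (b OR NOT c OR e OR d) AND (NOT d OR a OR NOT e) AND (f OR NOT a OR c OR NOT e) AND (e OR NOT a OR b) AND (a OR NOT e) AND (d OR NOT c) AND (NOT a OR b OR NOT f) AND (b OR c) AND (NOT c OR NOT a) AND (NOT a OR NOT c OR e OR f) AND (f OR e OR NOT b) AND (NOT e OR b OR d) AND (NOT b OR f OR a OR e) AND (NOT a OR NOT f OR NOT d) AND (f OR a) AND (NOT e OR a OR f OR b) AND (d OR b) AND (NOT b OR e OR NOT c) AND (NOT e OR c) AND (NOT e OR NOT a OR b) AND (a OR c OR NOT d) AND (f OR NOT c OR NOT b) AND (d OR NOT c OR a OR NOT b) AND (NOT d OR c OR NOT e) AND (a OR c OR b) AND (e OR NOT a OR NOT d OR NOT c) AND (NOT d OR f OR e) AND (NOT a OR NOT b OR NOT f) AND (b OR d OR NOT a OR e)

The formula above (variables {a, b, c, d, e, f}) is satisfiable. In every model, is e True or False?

Suppose e = true.
(a) alone gives a = true.
(NOT c) alone gives c = false.
Now (c) is unsatisfied and unit — conflict.
So every satisfying assignment has e = False.

False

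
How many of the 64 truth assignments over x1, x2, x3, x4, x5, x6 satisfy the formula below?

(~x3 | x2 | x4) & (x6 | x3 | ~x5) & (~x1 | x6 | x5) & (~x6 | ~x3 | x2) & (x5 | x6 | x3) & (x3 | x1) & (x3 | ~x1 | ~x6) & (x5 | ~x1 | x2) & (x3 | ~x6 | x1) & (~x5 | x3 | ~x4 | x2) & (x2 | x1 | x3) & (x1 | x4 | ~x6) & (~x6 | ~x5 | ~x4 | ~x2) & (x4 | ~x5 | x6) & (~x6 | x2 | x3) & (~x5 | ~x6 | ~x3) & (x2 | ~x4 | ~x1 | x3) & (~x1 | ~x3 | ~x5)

8

There are 2^6 = 64 truth assignments over (x1, x2, x3, x4, x5, x6).
Split on x4. With x4 = 1, the clauses containing x4 are satisfied and ~x4 drops from the rest; 6 of the 2^5 = 32 assignments to the other variables satisfy what remains.
With x4 = 0, by the same count on the reduced clause set, 2 assignments work.
Total: 6 + 2 = 8.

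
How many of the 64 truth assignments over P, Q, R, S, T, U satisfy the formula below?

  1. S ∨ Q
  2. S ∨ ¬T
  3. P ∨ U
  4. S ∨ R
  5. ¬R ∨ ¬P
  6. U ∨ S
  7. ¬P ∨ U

13

There are 2^6 = 64 truth assignments over (P, Q, R, S, T, U).
Split on T. With T = True, the clauses containing T are satisfied and ¬T drops from the rest; 6 of the 2^5 = 32 assignments to the other variables satisfy what remains.
With T = False, by the same count on the reduced clause set, 7 assignments work.
Total: 6 + 7 = 13.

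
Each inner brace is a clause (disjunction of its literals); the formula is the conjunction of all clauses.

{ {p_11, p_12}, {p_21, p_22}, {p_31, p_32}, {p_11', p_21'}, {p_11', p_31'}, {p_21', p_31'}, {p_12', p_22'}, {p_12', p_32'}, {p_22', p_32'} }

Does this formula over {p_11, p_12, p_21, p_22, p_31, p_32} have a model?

No, unsatisfiable

Case p_11 = 1:
From the singleton clause (p_21'), p_21 = 0.
From the singleton clause (p_22), p_22 = 1.
From the singleton clause (p_31'), p_31 = 0.
From the singleton clause (p_32), p_32 = 1.
But (p_32') is also a unit clause — contradiction.
So p_11 must be the other value — set p_11 = 0.
From the singleton clause (p_12), p_12 = 1.
From the singleton clause (p_22'), p_22 = 0.
From the singleton clause (p_21), p_21 = 1.
From the singleton clause (p_31'), p_31 = 0.
From the singleton clause (p_32), p_32 = 1.
But (p_32') is also a unit clause — contradiction.
Neither p_11 = 1 nor p_11 = 0 works.
No assignment satisfies every clause.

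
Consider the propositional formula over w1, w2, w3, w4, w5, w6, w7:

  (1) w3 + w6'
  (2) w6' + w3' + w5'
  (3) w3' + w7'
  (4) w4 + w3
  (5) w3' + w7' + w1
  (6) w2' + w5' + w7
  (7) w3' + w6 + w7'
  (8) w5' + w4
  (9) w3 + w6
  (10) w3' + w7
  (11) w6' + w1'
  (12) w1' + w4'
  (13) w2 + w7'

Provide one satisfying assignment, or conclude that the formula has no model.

UNSATISFIABLE

Case w3 = 1:
Unit clause (w7') forces w7 = 0.
That conflicts with the unit clause (w7).
Backtrack on w3: now try w3 = 0.
Unit clause (w6') forces w6 = 0.
That conflicts with the unit clause (w6).
Either choice for w3 ends in contradiction.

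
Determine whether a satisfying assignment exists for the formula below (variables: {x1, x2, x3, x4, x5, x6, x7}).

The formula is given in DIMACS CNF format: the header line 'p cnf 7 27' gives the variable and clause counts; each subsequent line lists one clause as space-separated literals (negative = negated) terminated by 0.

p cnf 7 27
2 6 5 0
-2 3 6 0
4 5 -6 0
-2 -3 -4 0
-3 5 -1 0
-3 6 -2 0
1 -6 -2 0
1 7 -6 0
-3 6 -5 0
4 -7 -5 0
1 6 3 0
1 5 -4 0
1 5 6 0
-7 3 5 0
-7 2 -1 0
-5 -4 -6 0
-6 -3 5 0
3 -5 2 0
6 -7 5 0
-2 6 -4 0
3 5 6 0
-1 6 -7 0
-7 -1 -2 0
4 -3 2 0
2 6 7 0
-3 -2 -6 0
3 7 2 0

Yes

Try x2 = True.
Try x3 = False.
From the singleton clause (x6), x6 = True.
From the singleton clause (x1), x1 = True.
From the singleton clause (¬x7), x7 = False.
Try x4 = False.
From the singleton clause (x5), x5 = True.
All clauses are satisfied.
A satisfying assignment: x1=True,  x2=True,  x3=False,  x4=False,  x5=True,  x6=True,  x7=False.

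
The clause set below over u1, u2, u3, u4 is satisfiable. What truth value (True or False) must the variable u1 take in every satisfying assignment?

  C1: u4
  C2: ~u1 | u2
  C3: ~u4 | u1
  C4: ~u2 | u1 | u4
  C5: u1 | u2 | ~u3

True

Suppose u1 = 0.
The clause (u4) is unit, so u4 = 1.
Now (~u4) is unsatisfied and unit — conflict.
So every satisfying assignment has u1 = True.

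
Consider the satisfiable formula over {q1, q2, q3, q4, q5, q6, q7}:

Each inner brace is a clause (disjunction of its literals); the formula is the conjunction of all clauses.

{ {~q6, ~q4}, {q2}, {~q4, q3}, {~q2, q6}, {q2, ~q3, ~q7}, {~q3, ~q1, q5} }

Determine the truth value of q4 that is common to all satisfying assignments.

False

Suppose q4 = 1.
The clause (~q6) is unit, so q6 = 0.
The clause (q2) is unit, so q2 = 1.
That conflicts with the unit clause (~q2).
So every satisfying assignment has q4 = False.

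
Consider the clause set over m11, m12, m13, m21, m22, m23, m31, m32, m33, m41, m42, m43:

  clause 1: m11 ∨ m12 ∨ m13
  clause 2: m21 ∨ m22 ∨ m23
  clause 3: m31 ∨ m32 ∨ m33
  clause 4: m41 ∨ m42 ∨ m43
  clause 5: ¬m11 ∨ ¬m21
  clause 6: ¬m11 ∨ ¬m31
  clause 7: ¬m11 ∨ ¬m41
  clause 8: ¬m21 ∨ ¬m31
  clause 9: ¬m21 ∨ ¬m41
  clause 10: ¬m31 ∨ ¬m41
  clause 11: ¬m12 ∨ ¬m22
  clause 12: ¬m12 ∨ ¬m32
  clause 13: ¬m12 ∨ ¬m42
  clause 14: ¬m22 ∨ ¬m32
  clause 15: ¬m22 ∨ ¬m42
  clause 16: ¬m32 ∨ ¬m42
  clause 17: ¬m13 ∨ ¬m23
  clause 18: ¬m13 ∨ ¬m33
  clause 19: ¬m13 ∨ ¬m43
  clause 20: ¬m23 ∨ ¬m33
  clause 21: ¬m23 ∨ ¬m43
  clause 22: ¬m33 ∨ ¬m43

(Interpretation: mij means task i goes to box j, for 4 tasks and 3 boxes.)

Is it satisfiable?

No, unsatisfiable

Suppose m11 = False.
Suppose m12 = True.
The clause (¬m22) is unit, so m22 = False.
The clause (¬m32) is unit, so m32 = False.
The clause (¬m42) is unit, so m42 = False.
Suppose m21 = True.
The clause (¬m31) is unit, so m31 = False.
The clause (m33) is unit, so m33 = True.
The clause (¬m41) is unit, so m41 = False.
The clause (m43) is unit, so m43 = True.
That conflicts with the unit clause (¬m43).
Undo m21 and try m21 = False.
The clause (m23) is unit, so m23 = True.
The clause (¬m13) is unit, so m13 = False.
The clause (¬m33) is unit, so m33 = False.
The clause (m31) is unit, so m31 = True.
The clause (¬m41) is unit, so m41 = False.
The clause (m43) is unit, so m43 = True.
That conflicts with the unit clause (¬m43).
Neither m21 = True nor m21 = False works.
Undo m12 and try m12 = False.
The clause (m13) is unit, so m13 = True.
The clause (¬m23) is unit, so m23 = False.
The clause (¬m33) is unit, so m33 = False.
The clause (¬m43) is unit, so m43 = False.
Suppose m21 = True.
The clause (¬m31) is unit, so m31 = False.
The clause (m32) is unit, so m32 = True.
The clause (¬m41) is unit, so m41 = False.
The clause (m42) is unit, so m42 = True.
That conflicts with the unit clause (¬m42).
Undo m21 and try m21 = False.
The clause (m22) is unit, so m22 = True.
The clause (¬m32) is unit, so m32 = False.
The clause (m31) is unit, so m31 = True.
The clause (¬m41) is unit, so m41 = False.
The clause (m42) is unit, so m42 = True.
That conflicts with the unit clause (¬m42).
Neither m21 = True nor m21 = False works.
Neither m12 = True nor m12 = False works.
Undo m11 and try m11 = True.
The clause (¬m21) is unit, so m21 = False.
The clause (¬m31) is unit, so m31 = False.
The clause (¬m41) is unit, so m41 = False.
Suppose m22 = True.
The clause (¬m12) is unit, so m12 = False.
The clause (¬m32) is unit, so m32 = False.
The clause (m33) is unit, so m33 = True.
The clause (¬m42) is unit, so m42 = False.
The clause (m43) is unit, so m43 = True.
That conflicts with the unit clause (¬m43).
Undo m22 and try m22 = False.
The clause (m23) is unit, so m23 = True.
The clause (¬m13) is unit, so m13 = False.
The clause (¬m33) is unit, so m33 = False.
The clause (m32) is unit, so m32 = True.
The clause (¬m12) is unit, so m12 = False.
The clause (¬m42) is unit, so m42 = False.
The clause (m43) is unit, so m43 = True.
That conflicts with the unit clause (¬m43).
Neither m22 = True nor m22 = False works.
Neither m11 = True nor m11 = False works.
No assignment satisfies every clause.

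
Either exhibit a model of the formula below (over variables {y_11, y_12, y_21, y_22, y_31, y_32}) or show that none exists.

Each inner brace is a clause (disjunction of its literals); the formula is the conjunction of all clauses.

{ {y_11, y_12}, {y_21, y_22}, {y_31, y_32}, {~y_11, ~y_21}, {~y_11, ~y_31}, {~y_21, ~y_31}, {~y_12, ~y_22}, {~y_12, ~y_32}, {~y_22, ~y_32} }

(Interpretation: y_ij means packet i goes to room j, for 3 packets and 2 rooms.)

Suppose y_11 = 1.
From the singleton clause (~y_21), y_21 = 0.
From the singleton clause (y_22), y_22 = 1.
From the singleton clause (~y_31), y_31 = 0.
From the singleton clause (y_32), y_32 = 1.
Now (~y_32) is unsatisfied and unit — conflict.
That branch fails; take y_11 = 0 instead.
From the singleton clause (y_12), y_12 = 1.
From the singleton clause (~y_22), y_22 = 0.
From the singleton clause (y_21), y_21 = 1.
From the singleton clause (~y_31), y_31 = 0.
From the singleton clause (y_32), y_32 = 1.
Now (~y_32) is unsatisfied and unit — conflict.
Neither y_11 = 1 nor y_11 = 0 works.

UNSATISFIABLE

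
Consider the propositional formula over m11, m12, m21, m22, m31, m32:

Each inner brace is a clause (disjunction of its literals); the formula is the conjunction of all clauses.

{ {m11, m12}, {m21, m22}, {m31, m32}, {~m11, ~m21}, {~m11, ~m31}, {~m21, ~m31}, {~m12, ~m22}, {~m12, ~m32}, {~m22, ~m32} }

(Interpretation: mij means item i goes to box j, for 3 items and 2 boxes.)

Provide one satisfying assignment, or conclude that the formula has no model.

Case m11 = 1:
Unit clause (~m21) forces m21 = 0.
Unit clause (m22) forces m22 = 1.
Unit clause (~m31) forces m31 = 0.
Unit clause (m32) forces m32 = 1.
That conflicts with the unit clause (~m32).
That branch fails; take m11 = 0 instead.
Unit clause (m12) forces m12 = 1.
Unit clause (~m22) forces m22 = 0.
Unit clause (m21) forces m21 = 1.
Unit clause (~m31) forces m31 = 0.
Unit clause (m32) forces m32 = 1.
That conflicts with the unit clause (~m32).
Neither m11 = 1 nor m11 = 0 works.

UNSATISFIABLE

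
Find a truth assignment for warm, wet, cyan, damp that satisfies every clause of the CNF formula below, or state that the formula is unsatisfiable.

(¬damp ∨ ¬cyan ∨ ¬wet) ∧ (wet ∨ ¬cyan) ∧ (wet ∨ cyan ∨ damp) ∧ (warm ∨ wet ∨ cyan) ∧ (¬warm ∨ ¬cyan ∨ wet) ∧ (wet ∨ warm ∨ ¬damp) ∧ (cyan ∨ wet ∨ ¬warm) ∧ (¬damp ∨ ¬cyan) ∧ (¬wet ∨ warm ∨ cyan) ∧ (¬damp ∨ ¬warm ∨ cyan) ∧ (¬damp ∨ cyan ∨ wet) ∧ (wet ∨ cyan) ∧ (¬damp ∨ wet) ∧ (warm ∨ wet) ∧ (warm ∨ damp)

Suppose wet = True.
Suppose damp = False.
The clause (warm) is unit, so warm = True.
All clauses hold; cyan can take either value.

warm=True,  wet=True,  cyan=True,  damp=False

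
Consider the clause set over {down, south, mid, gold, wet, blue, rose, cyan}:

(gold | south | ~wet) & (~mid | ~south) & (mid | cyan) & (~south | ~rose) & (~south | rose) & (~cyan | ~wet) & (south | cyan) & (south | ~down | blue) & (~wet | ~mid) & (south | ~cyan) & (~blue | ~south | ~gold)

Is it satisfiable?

Try mid = 0.
(cyan) alone gives cyan = 1.
(~wet) alone gives wet = 0.
(south) alone gives south = 1.
(~rose) alone gives rose = 0.
But (rose) is also a unit clause — contradiction.
Undo mid and try mid = 1.
(~south) alone gives south = 0.
(cyan) alone gives cyan = 1.
But (~cyan) is also a unit clause — contradiction.
Both values of mid lead to a conflict.
No assignment satisfies every clause.

No, unsatisfiable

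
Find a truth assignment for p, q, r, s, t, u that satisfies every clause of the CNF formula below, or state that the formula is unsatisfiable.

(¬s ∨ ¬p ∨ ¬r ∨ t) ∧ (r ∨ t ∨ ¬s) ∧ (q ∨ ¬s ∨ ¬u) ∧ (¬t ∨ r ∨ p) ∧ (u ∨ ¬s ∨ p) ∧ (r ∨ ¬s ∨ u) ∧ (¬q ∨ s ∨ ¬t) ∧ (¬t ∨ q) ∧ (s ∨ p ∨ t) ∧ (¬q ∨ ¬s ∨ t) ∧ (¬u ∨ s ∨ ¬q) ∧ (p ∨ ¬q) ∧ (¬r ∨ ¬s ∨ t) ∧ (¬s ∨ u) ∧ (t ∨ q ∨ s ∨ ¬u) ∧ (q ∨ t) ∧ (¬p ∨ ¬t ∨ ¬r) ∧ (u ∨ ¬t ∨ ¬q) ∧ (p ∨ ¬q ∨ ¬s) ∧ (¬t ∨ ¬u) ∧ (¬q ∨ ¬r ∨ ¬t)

p: True; q: True; r: False; s: False; t: False; u: False

Case t = False:
The clause (q) is unit, so q = True.
The clause (¬s) is unit, so s = False.
The clause (p) is unit, so p = True.
The clause (¬u) is unit, so u = False.
All clauses hold; r can take either value.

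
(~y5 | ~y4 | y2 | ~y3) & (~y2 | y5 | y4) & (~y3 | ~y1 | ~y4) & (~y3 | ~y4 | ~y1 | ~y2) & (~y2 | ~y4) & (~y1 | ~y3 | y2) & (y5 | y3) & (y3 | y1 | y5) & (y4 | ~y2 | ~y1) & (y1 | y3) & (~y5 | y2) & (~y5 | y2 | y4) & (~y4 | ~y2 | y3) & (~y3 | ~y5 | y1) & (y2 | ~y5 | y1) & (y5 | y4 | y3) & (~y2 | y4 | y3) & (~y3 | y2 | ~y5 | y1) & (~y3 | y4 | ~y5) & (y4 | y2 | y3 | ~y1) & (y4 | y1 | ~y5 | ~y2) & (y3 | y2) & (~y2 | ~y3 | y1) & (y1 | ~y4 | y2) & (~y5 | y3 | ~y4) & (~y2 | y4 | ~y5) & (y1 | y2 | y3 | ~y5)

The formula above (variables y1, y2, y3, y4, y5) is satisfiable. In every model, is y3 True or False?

Suppose y3 = 0.
Unit clause (y5) forces y5 = 1.
Unit clause (y1) forces y1 = 1.
Unit clause (y2) forces y2 = 1.
Unit clause (~y4) forces y4 = 0.
That conflicts with the unit clause (y4).
So every satisfying assignment has y3 = True.

True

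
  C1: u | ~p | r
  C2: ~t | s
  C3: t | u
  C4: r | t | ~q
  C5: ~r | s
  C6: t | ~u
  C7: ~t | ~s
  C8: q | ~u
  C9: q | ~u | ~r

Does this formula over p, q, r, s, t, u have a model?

No, unsatisfiable

Case t = 0:
Unit clause (u) forces u = 1.
Now (~u) is unsatisfied and unit — conflict.
So t must be the other value — set t = 1.
Unit clause (s) forces s = 1.
Now (~s) is unsatisfied and unit — conflict.
Both values of t lead to a conflict.
No assignment satisfies every clause.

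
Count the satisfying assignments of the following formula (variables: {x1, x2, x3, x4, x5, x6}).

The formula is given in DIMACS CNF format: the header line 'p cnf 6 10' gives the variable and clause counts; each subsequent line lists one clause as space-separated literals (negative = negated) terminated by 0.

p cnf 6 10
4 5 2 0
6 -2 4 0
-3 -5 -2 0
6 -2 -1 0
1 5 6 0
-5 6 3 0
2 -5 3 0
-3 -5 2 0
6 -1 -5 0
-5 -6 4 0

There are 2^6 = 64 truth assignments over (x1, x2, x3, x4, x5, x6).
Split on x1. With x1 = True, the clauses containing x1 are satisfied and ¬x1 drops from the rest; 9 of the 2^5 = 32 assignments to the other variables satisfy what remains.
With x1 = False, by the same count on the reduced clause set, 7 assignments work.
(One model: x1=F, x2=F, x3=F, x4=T, x5=F, x6=T.)
Total: 9 + 7 = 16.

16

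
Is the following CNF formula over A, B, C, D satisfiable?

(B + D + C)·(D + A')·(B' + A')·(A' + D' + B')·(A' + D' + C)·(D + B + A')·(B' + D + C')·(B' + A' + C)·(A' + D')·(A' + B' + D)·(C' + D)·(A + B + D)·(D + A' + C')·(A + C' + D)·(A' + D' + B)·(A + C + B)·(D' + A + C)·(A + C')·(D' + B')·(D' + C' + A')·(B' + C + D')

Yes

Suppose D = 0.
(A') alone gives A = 0.
(C') alone gives C = 0.
(B) alone gives B = 1.
All clauses are satisfied.
A satisfying assignment: A: 0; B: 1; C: 0; D: 0.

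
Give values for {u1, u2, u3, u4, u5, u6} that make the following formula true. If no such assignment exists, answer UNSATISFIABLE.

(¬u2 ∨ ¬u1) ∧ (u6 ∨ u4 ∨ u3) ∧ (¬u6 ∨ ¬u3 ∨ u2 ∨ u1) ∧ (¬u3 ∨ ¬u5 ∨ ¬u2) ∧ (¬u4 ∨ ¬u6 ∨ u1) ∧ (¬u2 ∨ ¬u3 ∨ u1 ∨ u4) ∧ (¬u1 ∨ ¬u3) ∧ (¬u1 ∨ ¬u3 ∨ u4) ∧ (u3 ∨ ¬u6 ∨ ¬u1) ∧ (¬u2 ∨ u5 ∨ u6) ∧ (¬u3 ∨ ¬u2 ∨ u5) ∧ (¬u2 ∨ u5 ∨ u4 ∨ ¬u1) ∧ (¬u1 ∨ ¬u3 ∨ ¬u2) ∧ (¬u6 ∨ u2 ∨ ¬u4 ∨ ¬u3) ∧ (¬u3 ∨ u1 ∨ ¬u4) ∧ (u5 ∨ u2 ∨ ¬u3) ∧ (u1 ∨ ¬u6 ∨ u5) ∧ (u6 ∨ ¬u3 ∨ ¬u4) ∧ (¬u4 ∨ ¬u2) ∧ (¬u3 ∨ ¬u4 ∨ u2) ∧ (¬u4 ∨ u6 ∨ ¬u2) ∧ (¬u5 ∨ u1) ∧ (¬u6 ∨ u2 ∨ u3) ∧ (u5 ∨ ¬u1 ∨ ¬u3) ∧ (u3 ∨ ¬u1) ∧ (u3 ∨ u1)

UNSATISFIABLE

Case u2 = False:
Case u1 = False:
(¬u5) alone gives u5 = False.
(¬u3) alone gives u3 = False.
But (u3) is also a unit clause — contradiction.
Backtrack on u1: now try u1 = True.
(¬u3) alone gives u3 = False.
But (u3) is also a unit clause — contradiction.
Neither u1 = True nor u1 = False works.
Backtrack on u2: now try u2 = True.
(¬u1) alone gives u1 = False.
(¬u4) alone gives u4 = False.
(¬u3) alone gives u3 = False.
But (u3) is also a unit clause — contradiction.
Neither u2 = True nor u2 = False works.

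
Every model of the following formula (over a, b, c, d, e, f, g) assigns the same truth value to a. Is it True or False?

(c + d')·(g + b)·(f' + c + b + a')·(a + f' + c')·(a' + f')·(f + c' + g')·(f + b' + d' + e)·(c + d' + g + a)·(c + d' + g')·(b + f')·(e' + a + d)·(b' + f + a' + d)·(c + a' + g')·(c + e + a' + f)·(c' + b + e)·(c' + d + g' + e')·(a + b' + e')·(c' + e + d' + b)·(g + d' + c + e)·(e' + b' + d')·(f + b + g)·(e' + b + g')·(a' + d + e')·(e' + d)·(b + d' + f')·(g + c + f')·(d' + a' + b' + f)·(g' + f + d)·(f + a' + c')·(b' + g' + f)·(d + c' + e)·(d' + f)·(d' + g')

False

Suppose a = 1.
The clause (f') is unit, so f = 0.
The clause (c') is unit, so c = 0.
The clause (d') is unit, so d = 0.
The clause (b') is unit, so b = 0.
The clause (g) is unit, so g = 1.
That conflicts with the unit clause (g').
So every satisfying assignment has a = False.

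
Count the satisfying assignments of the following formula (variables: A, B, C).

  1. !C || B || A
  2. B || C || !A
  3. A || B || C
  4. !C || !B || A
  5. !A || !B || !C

There are 2^3 = 8 truth assignments over (A, B, C).
Check each against the 5 clauses (columns in the order A, B, C):
  F F F  ✗ fails (A || B || C)
  F F T  ✗ fails (!C || B || A)
  F T F  ✓ satisfies all
  F T T  ✗ fails (!C || !B || A)
  T F F  ✗ fails (B || C || !A)
  T F T  ✓ satisfies all
  T T F  ✓ satisfies all
  T T T  ✗ fails (!A || !B || !C)
3 of the 8 rows are models.

3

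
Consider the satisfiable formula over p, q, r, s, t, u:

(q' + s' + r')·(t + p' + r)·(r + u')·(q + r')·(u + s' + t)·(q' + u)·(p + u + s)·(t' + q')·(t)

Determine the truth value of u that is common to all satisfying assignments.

False

Suppose u = 1.
Unit clause (r) forces r = 1.
Unit clause (q) forces q = 1.
Unit clause (s') forces s = 0.
Unit clause (t') forces t = 0.
That conflicts with the unit clause (t).
So every satisfying assignment has u = False.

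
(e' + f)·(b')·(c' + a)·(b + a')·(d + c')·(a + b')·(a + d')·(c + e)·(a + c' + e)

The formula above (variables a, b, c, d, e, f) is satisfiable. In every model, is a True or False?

Suppose a = 1.
(b') alone gives b = 0.
But (b) is also a unit clause — contradiction.
So every satisfying assignment has a = False.

False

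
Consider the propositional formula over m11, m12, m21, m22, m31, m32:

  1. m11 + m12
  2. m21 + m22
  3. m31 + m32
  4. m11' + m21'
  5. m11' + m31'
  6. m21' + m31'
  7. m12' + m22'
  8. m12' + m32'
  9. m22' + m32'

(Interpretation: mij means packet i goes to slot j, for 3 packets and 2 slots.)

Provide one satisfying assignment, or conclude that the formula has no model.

Branch on m11: set m11 = 1.
The clause (m21') is unit, so m21 = 0.
The clause (m22) is unit, so m22 = 1.
The clause (m31') is unit, so m31 = 0.
The clause (m32) is unit, so m32 = 1.
That conflicts with the unit clause (m32').
Undo m11 and try m11 = 0.
The clause (m12) is unit, so m12 = 1.
The clause (m22') is unit, so m22 = 0.
The clause (m21) is unit, so m21 = 1.
The clause (m31') is unit, so m31 = 0.
The clause (m32) is unit, so m32 = 1.
That conflicts with the unit clause (m32').
Neither m11 = 1 nor m11 = 0 works.

UNSATISFIABLE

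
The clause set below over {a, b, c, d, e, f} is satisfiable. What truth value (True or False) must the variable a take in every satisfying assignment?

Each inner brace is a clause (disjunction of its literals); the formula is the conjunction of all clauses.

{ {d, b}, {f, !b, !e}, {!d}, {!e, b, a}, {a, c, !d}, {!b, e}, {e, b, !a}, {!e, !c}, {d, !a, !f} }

Suppose a = true.
Unit clause (!d) forces d = false.
Unit clause (b) forces b = true.
Unit clause (e) forces e = true.
Unit clause (f) forces f = true.
That conflicts with the unit clause (!f).
So every satisfying assignment has a = False.

False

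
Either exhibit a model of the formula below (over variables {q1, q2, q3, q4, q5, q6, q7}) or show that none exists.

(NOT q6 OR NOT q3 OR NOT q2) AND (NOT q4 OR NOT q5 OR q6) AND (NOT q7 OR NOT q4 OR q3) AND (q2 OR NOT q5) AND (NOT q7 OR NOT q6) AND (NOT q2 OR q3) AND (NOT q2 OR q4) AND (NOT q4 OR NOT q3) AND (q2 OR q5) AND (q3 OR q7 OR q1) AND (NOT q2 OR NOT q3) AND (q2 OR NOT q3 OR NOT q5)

UNSATISFIABLE

Case q2 = true:
(q3) alone gives q3 = true.
Now (NOT q3) is unsatisfied and unit — conflict.
So q2 must be the other value — set q2 = false.
(NOT q5) alone gives q5 = false.
Now (q5) is unsatisfied and unit — conflict.
Both values of q2 lead to a conflict.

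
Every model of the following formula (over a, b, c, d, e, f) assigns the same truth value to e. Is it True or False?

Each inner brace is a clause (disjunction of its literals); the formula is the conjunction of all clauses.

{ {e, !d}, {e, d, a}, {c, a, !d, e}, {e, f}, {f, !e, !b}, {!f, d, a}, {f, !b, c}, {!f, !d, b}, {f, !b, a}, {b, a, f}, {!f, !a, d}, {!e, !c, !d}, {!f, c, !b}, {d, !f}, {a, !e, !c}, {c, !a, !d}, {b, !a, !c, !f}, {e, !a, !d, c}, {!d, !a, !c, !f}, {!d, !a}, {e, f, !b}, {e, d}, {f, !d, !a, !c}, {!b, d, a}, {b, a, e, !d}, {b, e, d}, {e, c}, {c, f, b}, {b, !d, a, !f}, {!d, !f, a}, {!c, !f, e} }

True

Suppose e = false.
From the singleton clause (!d), d = false.
But (d) is also a unit clause — contradiction.
So every satisfying assignment has e = True.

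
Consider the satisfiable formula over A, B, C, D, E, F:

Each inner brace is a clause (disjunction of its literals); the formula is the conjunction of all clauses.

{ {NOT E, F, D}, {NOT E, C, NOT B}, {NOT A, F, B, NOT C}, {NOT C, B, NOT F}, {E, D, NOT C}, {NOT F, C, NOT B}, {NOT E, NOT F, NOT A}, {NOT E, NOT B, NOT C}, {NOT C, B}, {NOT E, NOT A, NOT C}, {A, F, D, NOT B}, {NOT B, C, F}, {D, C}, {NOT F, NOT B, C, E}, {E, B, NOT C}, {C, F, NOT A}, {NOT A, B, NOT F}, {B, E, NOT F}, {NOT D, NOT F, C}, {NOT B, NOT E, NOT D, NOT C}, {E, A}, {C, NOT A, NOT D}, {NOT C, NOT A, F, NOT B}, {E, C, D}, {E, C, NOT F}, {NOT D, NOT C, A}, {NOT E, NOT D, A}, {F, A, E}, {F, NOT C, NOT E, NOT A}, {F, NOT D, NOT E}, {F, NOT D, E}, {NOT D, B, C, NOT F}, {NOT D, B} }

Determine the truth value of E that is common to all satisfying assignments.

False

Suppose E = true.
Branch on F: set F = true.
(NOT A) alone gives A = false.
(NOT D) alone gives D = false.
(C) alone gives C = true.
(B) alone gives B = true.
Now (NOT B) is unsatisfied and unit — conflict.
Undo F and try F = false.
(D) alone gives D = true.
Now (NOT D) is unsatisfied and unit — conflict.
Neither F = true nor F = false works.
So every satisfying assignment has E = False.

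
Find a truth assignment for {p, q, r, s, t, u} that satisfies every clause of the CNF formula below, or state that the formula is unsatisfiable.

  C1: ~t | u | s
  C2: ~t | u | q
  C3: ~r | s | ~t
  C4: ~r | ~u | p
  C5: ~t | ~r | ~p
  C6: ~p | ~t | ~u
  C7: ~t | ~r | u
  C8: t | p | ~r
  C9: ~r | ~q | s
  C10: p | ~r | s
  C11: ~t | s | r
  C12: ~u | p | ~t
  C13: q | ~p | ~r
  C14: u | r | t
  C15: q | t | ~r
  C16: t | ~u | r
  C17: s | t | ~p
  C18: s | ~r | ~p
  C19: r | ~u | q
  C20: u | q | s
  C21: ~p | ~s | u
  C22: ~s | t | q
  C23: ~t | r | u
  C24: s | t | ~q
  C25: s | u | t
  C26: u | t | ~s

p: 1,  q: 1,  r: 1,  s: 1,  t: 0,  u: 1

Branch on t: set t = 0.
Branch on p: set p = 1.
The clause (s) is unit, so s = 1.
The clause (u) is unit, so u = 1.
The clause (r) is unit, so r = 1.
The clause (q) is unit, so q = 1.
This assignment satisfies each clause.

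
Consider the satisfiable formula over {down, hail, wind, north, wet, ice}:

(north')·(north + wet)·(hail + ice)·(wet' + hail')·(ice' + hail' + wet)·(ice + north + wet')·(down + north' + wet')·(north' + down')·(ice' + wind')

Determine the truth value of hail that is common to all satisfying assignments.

Suppose hail = 1.
Unit clause (north') forces north = 0.
Unit clause (wet) forces wet = 1.
Now (wet') is unsatisfied and unit — conflict.
So every satisfying assignment has hail = False.

False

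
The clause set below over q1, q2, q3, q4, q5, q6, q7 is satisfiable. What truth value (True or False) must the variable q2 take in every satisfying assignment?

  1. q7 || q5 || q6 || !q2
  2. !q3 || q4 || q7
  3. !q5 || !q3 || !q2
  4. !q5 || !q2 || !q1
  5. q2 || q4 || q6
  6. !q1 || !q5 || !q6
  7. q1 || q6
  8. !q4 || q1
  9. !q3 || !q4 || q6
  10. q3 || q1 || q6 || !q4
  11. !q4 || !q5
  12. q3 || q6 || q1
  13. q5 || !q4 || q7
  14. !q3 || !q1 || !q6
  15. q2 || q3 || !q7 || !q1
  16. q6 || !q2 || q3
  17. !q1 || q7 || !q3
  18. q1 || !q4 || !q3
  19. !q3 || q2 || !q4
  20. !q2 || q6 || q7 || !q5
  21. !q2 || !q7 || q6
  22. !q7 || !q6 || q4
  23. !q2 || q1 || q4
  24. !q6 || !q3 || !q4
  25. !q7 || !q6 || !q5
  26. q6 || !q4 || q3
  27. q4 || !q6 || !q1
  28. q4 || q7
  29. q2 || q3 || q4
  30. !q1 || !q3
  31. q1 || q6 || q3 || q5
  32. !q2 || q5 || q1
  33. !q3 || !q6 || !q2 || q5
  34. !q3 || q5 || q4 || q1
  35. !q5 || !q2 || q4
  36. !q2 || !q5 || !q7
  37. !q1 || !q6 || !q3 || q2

Suppose q2 = false.
Branch on q4: set q4 = true.
Unit clause (q1) forces q1 = true.
Unit clause (!q5) forces q5 = false.
Unit clause (q7) forces q7 = true.
Unit clause (q3) forces q3 = true.
That conflicts with the unit clause (!q3).
So q4 must be the other value — set q4 = false.
Unit clause (q6) forces q6 = true.
Unit clause (!q7) forces q7 = false.
That conflicts with the unit clause (q7).
Both values of q4 lead to a conflict.
So every satisfying assignment has q2 = True.

True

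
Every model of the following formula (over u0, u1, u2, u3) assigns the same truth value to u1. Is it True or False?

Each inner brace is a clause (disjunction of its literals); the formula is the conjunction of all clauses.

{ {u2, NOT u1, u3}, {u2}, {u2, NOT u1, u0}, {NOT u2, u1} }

True

Suppose u1 = false.
Unit clause (u2) forces u2 = true.
But (NOT u2) is also a unit clause — contradiction.
So every satisfying assignment has u1 = True.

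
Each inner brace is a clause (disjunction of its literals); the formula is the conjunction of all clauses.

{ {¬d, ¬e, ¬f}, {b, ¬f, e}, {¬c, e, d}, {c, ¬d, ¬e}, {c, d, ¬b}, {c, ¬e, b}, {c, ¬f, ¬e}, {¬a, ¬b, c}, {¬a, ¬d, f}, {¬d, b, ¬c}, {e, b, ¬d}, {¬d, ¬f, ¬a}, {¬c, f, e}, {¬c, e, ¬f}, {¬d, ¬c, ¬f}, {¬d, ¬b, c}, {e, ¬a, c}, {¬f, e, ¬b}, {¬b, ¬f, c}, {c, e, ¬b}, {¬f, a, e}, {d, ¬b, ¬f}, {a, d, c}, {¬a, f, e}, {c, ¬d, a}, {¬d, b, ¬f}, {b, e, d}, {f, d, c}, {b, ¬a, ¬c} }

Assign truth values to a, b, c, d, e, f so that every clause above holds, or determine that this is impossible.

a ↦ False,  b ↦ False,  c ↦ True,  d ↦ False,  e ↦ True,  f ↦ True

Branch on d: set d = False.
Branch on c: set c = True.
Unit clause (e) forces e = True.
Branch on b: set b = False.
Unit clause (¬a) forces a = False.
Every clause is now satisfied; f is unconstrained.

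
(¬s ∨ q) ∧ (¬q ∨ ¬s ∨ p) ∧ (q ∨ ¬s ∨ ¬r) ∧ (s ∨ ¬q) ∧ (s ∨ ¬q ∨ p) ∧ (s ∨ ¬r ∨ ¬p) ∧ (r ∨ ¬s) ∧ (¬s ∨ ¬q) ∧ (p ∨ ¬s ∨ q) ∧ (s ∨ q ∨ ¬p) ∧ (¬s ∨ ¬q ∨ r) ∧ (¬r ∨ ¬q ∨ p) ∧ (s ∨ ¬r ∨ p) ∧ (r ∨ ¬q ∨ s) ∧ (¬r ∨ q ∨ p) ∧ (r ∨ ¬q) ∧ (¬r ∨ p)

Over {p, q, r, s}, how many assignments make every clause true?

There are 2^4 = 16 truth assignments over (p, q, r, s).
Split on q. With q = True, the clauses containing q are satisfied and ¬q drops from the rest; 0 of the 2^3 = 8 assignments to the other variables satisfy what remains.
With q = False, by the same count on the reduced clause set, 1 assignment works.
(One model: p=F, q=F, r=F, s=F.)
Total: 0 + 1 = 1.

1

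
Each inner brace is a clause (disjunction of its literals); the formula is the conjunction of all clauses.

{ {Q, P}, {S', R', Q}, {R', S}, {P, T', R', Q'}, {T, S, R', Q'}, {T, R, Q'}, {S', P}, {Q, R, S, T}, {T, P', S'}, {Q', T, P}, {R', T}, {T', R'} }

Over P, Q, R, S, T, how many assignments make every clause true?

There are 2^5 = 32 truth assignments over (P, Q, R, S, T).
Split on Q. With Q = 1, the clauses containing Q are satisfied and Q' drops from the rest; 3 of the 2^4 = 16 assignments to the other variables satisfy what remains.
With Q = 0, by the same count on the reduced clause set, 2 assignments work.
(One model: P=F, Q=T, R=F, S=F, T=T.)
Total: 3 + 2 = 5.

5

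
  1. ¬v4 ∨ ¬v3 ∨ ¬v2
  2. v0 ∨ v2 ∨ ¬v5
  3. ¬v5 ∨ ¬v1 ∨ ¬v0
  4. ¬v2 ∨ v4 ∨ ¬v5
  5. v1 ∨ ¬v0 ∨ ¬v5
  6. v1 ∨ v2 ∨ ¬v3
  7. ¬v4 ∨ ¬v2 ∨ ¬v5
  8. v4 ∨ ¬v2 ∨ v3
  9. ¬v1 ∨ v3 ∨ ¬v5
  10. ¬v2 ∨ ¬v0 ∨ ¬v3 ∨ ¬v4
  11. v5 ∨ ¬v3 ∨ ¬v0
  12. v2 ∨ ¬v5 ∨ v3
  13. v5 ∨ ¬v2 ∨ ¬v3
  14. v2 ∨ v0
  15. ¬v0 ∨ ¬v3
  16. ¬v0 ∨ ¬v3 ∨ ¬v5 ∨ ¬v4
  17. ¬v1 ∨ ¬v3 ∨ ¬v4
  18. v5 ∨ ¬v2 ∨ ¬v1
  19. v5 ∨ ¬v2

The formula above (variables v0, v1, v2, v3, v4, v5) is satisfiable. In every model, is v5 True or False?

False

Suppose v5 = True.
Case v0 = True:
From the singleton clause (¬v1), v1 = False.
But (v1) is also a unit clause — contradiction.
So v0 must be the other value — set v0 = False.
From the singleton clause (v2), v2 = True.
From the singleton clause (v4), v4 = True.
But (¬v4) is also a unit clause — contradiction.
Neither v0 = True nor v0 = False works.
So every satisfying assignment has v5 = False.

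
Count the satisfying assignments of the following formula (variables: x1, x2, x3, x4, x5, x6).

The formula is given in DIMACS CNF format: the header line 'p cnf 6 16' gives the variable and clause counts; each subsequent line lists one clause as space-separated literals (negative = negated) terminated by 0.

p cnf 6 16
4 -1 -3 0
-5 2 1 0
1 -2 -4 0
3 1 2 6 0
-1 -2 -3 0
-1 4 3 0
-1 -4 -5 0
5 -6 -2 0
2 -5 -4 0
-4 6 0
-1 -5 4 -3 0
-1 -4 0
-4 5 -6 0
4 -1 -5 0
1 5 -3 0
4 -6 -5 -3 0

There are 2^6 = 64 truth assignments over (x1, x2, x3, x4, x5, x6).
Split on x6. With x6 = True, the clauses containing x6 are satisfied and ¬x6 drops from the rest; 2 of the 2^5 = 32 assignments to the other variables satisfy what remains.
With x6 = False, by the same count on the reduced clause set, 3 assignments work.
Total: 2 + 3 = 5.

5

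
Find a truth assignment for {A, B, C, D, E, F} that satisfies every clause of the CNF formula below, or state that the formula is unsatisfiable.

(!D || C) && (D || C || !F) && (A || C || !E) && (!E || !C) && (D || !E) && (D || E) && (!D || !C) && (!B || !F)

UNSATISFIABLE

Try D = false.
The clause (!E) is unit, so E = false.
But (E) is also a unit clause — contradiction.
Backtrack on D: now try D = true.
The clause (C) is unit, so C = true.
But (!C) is also a unit clause — contradiction.
Either choice for D ends in contradiction.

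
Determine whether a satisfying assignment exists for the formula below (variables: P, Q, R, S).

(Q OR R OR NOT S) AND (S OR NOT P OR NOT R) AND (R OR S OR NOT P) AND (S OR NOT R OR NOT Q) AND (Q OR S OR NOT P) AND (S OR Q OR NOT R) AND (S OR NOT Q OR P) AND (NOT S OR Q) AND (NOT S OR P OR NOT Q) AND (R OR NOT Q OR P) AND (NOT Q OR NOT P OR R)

Yes

Try S = false.
Try P = false.
From the singleton clause (NOT Q), Q = false.
From the singleton clause (NOT R), R = false.
Every clause now holds.
A satisfying assignment: P ↦ false,  Q ↦ false,  R ↦ false,  S ↦ false.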